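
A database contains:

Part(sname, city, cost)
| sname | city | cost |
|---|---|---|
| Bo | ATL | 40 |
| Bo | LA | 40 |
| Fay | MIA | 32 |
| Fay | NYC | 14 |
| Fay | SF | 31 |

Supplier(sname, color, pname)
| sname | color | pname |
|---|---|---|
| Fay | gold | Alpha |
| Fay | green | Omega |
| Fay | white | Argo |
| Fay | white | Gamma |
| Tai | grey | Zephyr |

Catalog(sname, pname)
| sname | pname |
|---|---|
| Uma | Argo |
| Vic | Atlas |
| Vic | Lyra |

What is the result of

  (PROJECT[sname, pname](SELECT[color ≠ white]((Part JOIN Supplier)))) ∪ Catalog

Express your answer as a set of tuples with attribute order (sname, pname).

Joining Part and Supplier on sname yields {(Fay, MIA, 32, gold, Alpha), (Fay, MIA, 32, green, Omega), (Fay, MIA, 32, white, Argo), (Fay, MIA, 32, white, Gamma), (Fay, NYC, 14, gold, Alpha), (Fay, NYC, 14, green, Omega), (Fay, NYC, 14, white, Argo), (Fay, NYC, 14, white, Gamma), (Fay, SF, 31, gold, Alpha), (Fay, SF, 31, green, Omega), (Fay, SF, 31, white, Argo), (Fay, SF, 31, white, Gamma)}.
σ[color ≠ white]: keep tuples satisfying color ≠ white → {(Fay, MIA, 32, gold, Alpha), (Fay, MIA, 32, green, Omega), (Fay, NYC, 14, gold, Alpha), (Fay, NYC, 14, green, Omega), (Fay, SF, 31, gold, Alpha), (Fay, SF, 31, green, Omega)}
Keep only column(s) sname, pname (4 duplicate(s) eliminated): {(Fay, Alpha), (Fay, Omega)}
Union: {(Fay, Alpha), (Fay, Omega)} with {(Uma, Argo), (Vic, Atlas), (Vic, Lyra)} → {(Fay, Alpha), (Fay, Omega), (Uma, Argo), (Vic, Atlas), (Vic, Lyra)}

{(Fay, Alpha), (Fay, Omega), (Uma, Argo), (Vic, Atlas), (Vic, Lyra)}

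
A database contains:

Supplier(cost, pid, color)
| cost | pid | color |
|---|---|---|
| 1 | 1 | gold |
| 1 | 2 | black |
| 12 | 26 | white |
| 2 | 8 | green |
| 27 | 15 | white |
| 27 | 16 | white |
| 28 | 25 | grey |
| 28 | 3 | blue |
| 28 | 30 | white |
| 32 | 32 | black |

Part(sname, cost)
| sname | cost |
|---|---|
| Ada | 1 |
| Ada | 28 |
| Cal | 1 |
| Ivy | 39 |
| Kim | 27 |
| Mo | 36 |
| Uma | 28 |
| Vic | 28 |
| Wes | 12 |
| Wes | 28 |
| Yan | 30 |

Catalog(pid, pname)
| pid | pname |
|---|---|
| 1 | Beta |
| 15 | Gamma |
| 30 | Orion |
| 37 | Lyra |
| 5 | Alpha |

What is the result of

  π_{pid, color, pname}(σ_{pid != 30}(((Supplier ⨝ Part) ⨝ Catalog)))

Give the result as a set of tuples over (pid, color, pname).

{(1, gold, Beta), (15, white, Gamma)}

Supplier ⋈ Part (natural join on cost): {(1, 1, gold, Ada), (1, 1, gold, Cal), (1, 2, black, Ada), (1, 2, black, Cal), (12, 26, white, Wes), (27, 15, white, Kim), (27, 16, white, Kim), (28, 25, grey, Ada), (28, 25, grey, Uma), (28, 25, grey, Vic), (28, 25, grey, Wes), (28, 3, blue, Ada), (28, 3, blue, Uma), (28, 3, blue, Vic), (28, 3, blue, Wes), (28, 30, white, Ada), (28, 30, white, Uma), (28, 30, white, Vic), (28, 30, white, Wes)}
(Supplier ⨝ Part) ⋈ Catalog (natural join on pid): {(1, 1, gold, Ada, Beta), (1, 1, gold, Cal, Beta), (27, 15, white, Kim, Gamma), (28, 30, white, Ada, Orion), (28, 30, white, Uma, Orion), (28, 30, white, Vic, Orion), (28, 30, white, Wes, Orion)}
Filtering on pid != 30 leaves {(1, 1, gold, Ada, Beta), (1, 1, gold, Cal, Beta), (27, 15, white, Kim, Gamma)}.
π_{pid, color, pname} gives {(1, gold, Beta), (15, white, Gamma)} (1 duplicate(s) eliminated).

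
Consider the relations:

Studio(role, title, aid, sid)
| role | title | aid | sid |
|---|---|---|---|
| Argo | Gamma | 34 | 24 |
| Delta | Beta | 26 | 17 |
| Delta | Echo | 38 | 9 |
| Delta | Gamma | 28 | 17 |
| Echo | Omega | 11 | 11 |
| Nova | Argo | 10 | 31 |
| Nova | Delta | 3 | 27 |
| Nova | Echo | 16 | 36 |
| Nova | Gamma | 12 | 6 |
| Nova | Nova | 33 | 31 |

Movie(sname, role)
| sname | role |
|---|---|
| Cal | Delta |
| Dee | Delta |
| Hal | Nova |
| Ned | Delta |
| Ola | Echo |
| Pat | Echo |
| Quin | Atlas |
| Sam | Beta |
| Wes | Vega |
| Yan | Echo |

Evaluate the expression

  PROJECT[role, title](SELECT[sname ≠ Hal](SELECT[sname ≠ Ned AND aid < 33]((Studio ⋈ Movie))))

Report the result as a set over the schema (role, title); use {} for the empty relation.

{(Delta, Beta), (Delta, Gamma), (Echo, Omega)}

Studio ⋈ Movie (natural join on role): {(Delta, Beta, 26, 17, Cal), (Delta, Beta, 26, 17, Dee), (Delta, Beta, 26, 17, Ned), (Delta, Echo, 38, 9, Cal), (Delta, Echo, 38, 9, Dee), (Delta, Echo, 38, 9, Ned), (Delta, Gamma, 28, 17, Cal), (Delta, Gamma, 28, 17, Dee), (Delta, Gamma, 28, 17, Ned), (Echo, Omega, 11, 11, Ola), (Echo, Omega, 11, 11, Pat), (Echo, Omega, 11, 11, Yan), (Nova, Argo, 10, 31, Hal), (Nova, Delta, 3, 27, Hal), (Nova, Echo, 16, 36, Hal), (Nova, Gamma, 12, 6, Hal), (Nova, Nova, 33, 31, Hal)}
σ[sname ≠ Ned AND aid < 33]: keep tuples satisfying sname ≠ Ned AND aid < 33 → {(Delta, Beta, 26, 17, Cal), (Delta, Beta, 26, 17, Dee), (Delta, Gamma, 28, 17, Cal), (Delta, Gamma, 28, 17, Dee), (Echo, Omega, 11, 11, Ola), (Echo, Omega, 11, 11, Pat), (Echo, Omega, 11, 11, Yan), (Nova, Argo, 10, 31, Hal), (Nova, Delta, 3, 27, Hal), (Nova, Echo, 16, 36, Hal), (Nova, Gamma, 12, 6, Hal)}
σ[sname ≠ Hal]: keep tuples satisfying sname ≠ Hal → {(Delta, Beta, 26, 17, Cal), (Delta, Beta, 26, 17, Dee), (Delta, Gamma, 28, 17, Cal), (Delta, Gamma, 28, 17, Dee), (Echo, Omega, 11, 11, Ola), (Echo, Omega, 11, 11, Pat), (Echo, Omega, 11, 11, Yan)}
Keep only column(s) role, title (4 duplicate(s) eliminated): {(Delta, Beta), (Delta, Gamma), (Echo, Omega)}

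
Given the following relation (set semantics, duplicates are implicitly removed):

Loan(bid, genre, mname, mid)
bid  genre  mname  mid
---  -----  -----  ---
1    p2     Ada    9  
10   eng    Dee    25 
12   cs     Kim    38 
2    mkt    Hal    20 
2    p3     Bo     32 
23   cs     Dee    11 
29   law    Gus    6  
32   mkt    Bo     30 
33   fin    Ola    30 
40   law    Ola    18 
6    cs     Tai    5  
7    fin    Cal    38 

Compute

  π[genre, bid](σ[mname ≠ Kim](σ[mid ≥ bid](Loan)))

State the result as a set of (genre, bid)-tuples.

Selection mid ≥ bid: {(1, p2, Ada, 9), (10, eng, Dee, 25), (12, cs, Kim, 38), (2, mkt, Hal, 20), (2, p3, Bo, 32), (7, fin, Cal, 38)}
Selection mname ≠ Kim: {(1, p2, Ada, 9), (10, eng, Dee, 25), (2, mkt, Hal, 20), (2, p3, Bo, 32), (7, fin, Cal, 38)}
π[genre, bid]: project onto (genre, bid) → {(eng, 10), (fin, 7), (mkt, 2), (p2, 1), (p3, 2)}

{(eng, 10), (fin, 7), (mkt, 2), (p2, 1), (p3, 2)}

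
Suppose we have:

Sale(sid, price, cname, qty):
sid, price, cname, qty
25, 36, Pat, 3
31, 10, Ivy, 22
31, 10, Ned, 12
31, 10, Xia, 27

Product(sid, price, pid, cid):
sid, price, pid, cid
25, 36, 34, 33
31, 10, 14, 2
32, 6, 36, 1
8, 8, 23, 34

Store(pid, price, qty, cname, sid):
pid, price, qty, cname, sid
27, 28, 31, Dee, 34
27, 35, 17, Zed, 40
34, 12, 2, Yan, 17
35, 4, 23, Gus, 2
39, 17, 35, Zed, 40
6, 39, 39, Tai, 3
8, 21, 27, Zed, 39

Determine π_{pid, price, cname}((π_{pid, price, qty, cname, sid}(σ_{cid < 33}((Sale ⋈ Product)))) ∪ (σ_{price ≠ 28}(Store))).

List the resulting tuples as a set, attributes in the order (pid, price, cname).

Natural join on sid, price: {(25, 36, Pat, 3, 34, 33), (31, 10, Ivy, 22, 14, 2), (31, 10, Ned, 12, 14, 2), (31, 10, Xia, 27, 14, 2)}
Filtering on cid < 33 leaves {(31, 10, Ivy, 22, 14, 2), (31, 10, Ned, 12, 14, 2), (31, 10, Xia, 27, 14, 2)}.
π[pid, price, qty, cname, sid]: project onto (pid, price, qty, cname, sid) → {(14, 10, 12, Ned, 31), (14, 10, 22, Ivy, 31), (14, 10, 27, Xia, 31)}
Filtering on price ≠ 28 leaves {(27, 35, 17, Zed, 40), (34, 12, 2, Yan, 17), (35, 4, 23, Gus, 2), (39, 17, 35, Zed, 40), (6, 39, 39, Tai, 3), (8, 21, 27, Zed, 39)}.
Taking the union: {(14, 10, 12, Ned, 31), (14, 10, 22, Ivy, 31), (14, 10, 27, Xia, 31), (27, 35, 17, Zed, 40), (34, 12, 2, Yan, 17), (35, 4, 23, Gus, 2), (39, 17, 35, Zed, 40), (6, 39, 39, Tai, 3), (8, 21, 27, Zed, 39)}
π[pid, price, cname]: project onto (pid, price, cname) → {(14, 10, Ivy), (14, 10, Ned), (14, 10, Xia), (27, 35, Zed), (34, 12, Yan), (35, 4, Gus), (39, 17, Zed), (6, 39, Tai), (8, 21, Zed)}

{(14, 10, Ivy), (14, 10, Ned), (14, 10, Xia), (27, 35, Zed), (34, 12, Yan), (35, 4, Gus), (39, 17, Zed), (6, 39, Tai), (8, 21, Zed)}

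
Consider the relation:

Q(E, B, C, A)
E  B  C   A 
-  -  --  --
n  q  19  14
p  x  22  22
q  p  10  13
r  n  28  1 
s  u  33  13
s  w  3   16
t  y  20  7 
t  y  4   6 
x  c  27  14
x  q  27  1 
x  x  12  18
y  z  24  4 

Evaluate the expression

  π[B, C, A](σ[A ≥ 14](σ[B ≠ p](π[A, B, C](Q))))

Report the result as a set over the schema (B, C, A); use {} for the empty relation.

{(c, 27, 14), (q, 19, 14), (w, 3, 16), (x, 12, 18), (x, 22, 22)}

Projecting to A, B, C: {(1, n, 28), (1, q, 27), (13, p, 10), (13, u, 33), (14, c, 27), (14, q, 19), (16, w, 3), (18, x, 12), (22, x, 22), (4, z, 24), (6, y, 4), (7, y, 20)}
Selection B ≠ p: {(1, n, 28), (1, q, 27), (13, u, 33), (14, c, 27), (14, q, 19), (16, w, 3), (18, x, 12), (22, x, 22), (4, z, 24), (6, y, 4), (7, y, 20)}
Selection A ≥ 14: {(14, c, 27), (14, q, 19), (16, w, 3), (18, x, 12), (22, x, 22)}
Projecting to B, C, A: {(c, 27, 14), (q, 19, 14), (w, 3, 16), (x, 12, 18), (x, 22, 22)}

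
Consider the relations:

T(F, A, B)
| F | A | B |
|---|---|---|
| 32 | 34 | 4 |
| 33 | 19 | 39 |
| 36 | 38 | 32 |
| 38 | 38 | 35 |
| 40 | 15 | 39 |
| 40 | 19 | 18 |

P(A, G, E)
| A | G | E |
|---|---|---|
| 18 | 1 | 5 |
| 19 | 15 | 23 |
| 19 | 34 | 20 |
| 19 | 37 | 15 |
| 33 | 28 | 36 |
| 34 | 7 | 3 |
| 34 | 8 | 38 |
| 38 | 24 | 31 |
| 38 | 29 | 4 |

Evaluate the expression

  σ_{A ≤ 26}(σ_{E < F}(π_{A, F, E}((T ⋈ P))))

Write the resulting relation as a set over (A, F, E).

{(19, 33, 15), (19, 33, 20), (19, 33, 23), (19, 40, 15), (19, 40, 20), (19, 40, 23)}

T ⋈ P (natural join on A): {(32, 34, 4, 7, 3), (32, 34, 4, 8, 38), (33, 19, 39, 15, 23), (33, 19, 39, 34, 20), (33, 19, 39, 37, 15), (36, 38, 32, 24, 31), (36, 38, 32, 29, 4), (38, 38, 35, 24, 31), (38, 38, 35, 29, 4), (40, 19, 18, 15, 23), (40, 19, 18, 34, 20), (40, 19, 18, 37, 15)}
Keep only column(s) A, F, E: {(19, 33, 15), (19, 33, 20), (19, 33, 23), (19, 40, 15), (19, 40, 20), (19, 40, 23), (34, 32, 3), (34, 32, 38), (38, 36, 31), (38, 36, 4), (38, 38, 31), (38, 38, 4)}
Apply σ_{E < F}; surviving tuples: {(19, 33, 15), (19, 33, 20), (19, 33, 23), (19, 40, 15), (19, 40, 20), (19, 40, 23), (34, 32, 3), (38, 36, 31), (38, 36, 4), (38, 38, 31), (38, 38, 4)}
Apply σ_{A ≤ 26}; surviving tuples: {(19, 33, 15), (19, 33, 20), (19, 33, 23), (19, 40, 15), (19, 40, 20), (19, 40, 23)}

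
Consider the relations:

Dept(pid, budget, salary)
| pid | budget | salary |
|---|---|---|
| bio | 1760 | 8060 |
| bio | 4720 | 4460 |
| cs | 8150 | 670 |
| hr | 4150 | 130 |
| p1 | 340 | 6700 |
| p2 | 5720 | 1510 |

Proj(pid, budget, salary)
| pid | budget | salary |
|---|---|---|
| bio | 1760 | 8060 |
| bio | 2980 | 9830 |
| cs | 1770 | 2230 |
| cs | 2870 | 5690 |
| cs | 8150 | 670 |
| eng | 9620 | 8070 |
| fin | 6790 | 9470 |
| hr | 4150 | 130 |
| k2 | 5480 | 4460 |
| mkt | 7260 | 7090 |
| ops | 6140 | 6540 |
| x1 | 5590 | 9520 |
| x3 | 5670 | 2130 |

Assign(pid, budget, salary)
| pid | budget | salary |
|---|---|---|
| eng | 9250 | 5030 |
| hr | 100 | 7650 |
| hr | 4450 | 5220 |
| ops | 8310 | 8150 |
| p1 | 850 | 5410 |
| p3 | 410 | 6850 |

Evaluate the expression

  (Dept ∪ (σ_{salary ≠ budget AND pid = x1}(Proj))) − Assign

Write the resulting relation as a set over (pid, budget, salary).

Selection salary ≠ budget AND pid = x1: {(x1, 5590, 9520)}
Set union of the two operands is {(bio, 1760, 8060), (bio, 4720, 4460), (cs, 8150, 670), (hr, 4150, 130), (p1, 340, 6700), (p2, 5720, 1510), (x1, 5590, 9520)}.
Set difference of the two operands is {(bio, 1760, 8060), (bio, 4720, 4460), (cs, 8150, 670), (hr, 4150, 130), (p1, 340, 6700), (p2, 5720, 1510), (x1, 5590, 9520)}.

{(bio, 1760, 8060), (bio, 4720, 4460), (cs, 8150, 670), (hr, 4150, 130), (p1, 340, 6700), (p2, 5720, 1510), (x1, 5590, 9520)}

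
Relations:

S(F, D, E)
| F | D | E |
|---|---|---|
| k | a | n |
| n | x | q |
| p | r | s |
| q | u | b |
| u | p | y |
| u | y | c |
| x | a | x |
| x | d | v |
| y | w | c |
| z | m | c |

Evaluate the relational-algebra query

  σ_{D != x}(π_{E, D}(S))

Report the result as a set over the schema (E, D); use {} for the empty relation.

π[E, D]: project onto (E, D) → {(b, u), (c, m), (c, w), (c, y), (n, a), (q, x), (s, r), (v, d), (x, a), (y, p)}
Filtering on D != x leaves {(b, u), (c, m), (c, w), (c, y), (n, a), (s, r), (v, d), (x, a), (y, p)}.

{(b, u), (c, m), (c, w), (c, y), (n, a), (s, r), (v, d), (x, a), (y, p)}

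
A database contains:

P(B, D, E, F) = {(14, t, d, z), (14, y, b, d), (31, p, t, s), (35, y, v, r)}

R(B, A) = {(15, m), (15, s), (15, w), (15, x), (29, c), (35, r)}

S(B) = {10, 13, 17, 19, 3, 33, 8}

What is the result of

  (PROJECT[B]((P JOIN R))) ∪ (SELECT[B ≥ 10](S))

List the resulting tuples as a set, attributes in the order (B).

Natural join on B: {(35, y, v, r, r)}
Keep only column(s) B: {35}
σ[B ≥ 10]: keep tuples satisfying B ≥ 10 → {10, 13, 17, 19, 33}
Set union of the two operands is {10, 13, 17, 19, 33, 35}.

{10, 13, 17, 19, 33, 35}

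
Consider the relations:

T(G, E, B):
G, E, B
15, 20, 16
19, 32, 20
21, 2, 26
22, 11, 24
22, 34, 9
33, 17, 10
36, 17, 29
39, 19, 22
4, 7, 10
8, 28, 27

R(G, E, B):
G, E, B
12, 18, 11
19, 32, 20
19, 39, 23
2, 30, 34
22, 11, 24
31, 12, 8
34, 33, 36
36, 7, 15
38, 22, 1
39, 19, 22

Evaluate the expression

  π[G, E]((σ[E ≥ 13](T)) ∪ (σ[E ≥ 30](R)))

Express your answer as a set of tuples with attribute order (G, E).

{(15, 20), (19, 32), (19, 39), (2, 30), (22, 34), (33, 17), (34, 33), (36, 17), (39, 19), (8, 28)}

Filtering on E ≥ 13 leaves {(15, 20, 16), (19, 32, 20), (22, 34, 9), (33, 17, 10), (36, 17, 29), (39, 19, 22), (8, 28, 27)}.
Filtering on E ≥ 30 leaves {(19, 32, 20), (19, 39, 23), (2, 30, 34), (34, 33, 36)}.
Taking the union: {(15, 20, 16), (19, 32, 20), (19, 39, 23), (2, 30, 34), (22, 34, 9), (33, 17, 10), (34, 33, 36), (36, 17, 29), (39, 19, 22), (8, 28, 27)}
π[G, E]: project onto (G, E) → {(15, 20), (19, 32), (19, 39), (2, 30), (22, 34), (33, 17), (34, 33), (36, 17), (39, 19), (8, 28)}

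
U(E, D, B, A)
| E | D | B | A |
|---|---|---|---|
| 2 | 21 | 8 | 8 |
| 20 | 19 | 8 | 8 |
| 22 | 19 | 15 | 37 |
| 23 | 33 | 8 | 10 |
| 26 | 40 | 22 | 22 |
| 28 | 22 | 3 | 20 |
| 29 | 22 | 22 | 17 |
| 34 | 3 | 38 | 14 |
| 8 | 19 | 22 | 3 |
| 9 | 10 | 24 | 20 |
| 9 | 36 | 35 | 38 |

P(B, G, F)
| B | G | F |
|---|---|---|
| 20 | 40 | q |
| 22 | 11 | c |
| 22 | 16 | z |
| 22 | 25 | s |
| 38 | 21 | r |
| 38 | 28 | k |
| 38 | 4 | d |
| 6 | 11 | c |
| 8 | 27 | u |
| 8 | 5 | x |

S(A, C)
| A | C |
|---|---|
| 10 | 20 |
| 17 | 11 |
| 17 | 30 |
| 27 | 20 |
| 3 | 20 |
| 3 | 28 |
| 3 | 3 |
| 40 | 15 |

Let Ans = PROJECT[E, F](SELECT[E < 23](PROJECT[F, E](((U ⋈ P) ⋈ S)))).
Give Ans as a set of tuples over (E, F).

{(8, c), (8, s), (8, z)}

U ⋈ P (natural join on B): {(2, 21, 8, 8, 27, u), (2, 21, 8, 8, 5, x), (20, 19, 8, 8, 27, u), (20, 19, 8, 8, 5, x), (23, 33, 8, 10, 27, u), (23, 33, 8, 10, 5, x), (26, 40, 22, 22, 11, c), (26, 40, 22, 22, 16, z), (26, 40, 22, 22, 25, s), (29, 22, 22, 17, 11, c), (29, 22, 22, 17, 16, z), (29, 22, 22, 17, 25, s), (34, 3, 38, 14, 21, r), (34, 3, 38, 14, 28, k), (34, 3, 38, 14, 4, d), (8, 19, 22, 3, 11, c), (8, 19, 22, 3, 16, z), (8, 19, 22, 3, 25, s)}
(U ⋈ P) ⋈ S (natural join on A): {(23, 33, 8, 10, 27, u, 20), (23, 33, 8, 10, 5, x, 20), (29, 22, 22, 17, 11, c, 11), (29, 22, 22, 17, 11, c, 30), (29, 22, 22, 17, 16, z, 11), (29, 22, 22, 17, 16, z, 30), (29, 22, 22, 17, 25, s, 11), (29, 22, 22, 17, 25, s, 30), (8, 19, 22, 3, 11, c, 20), (8, 19, 22, 3, 11, c, 28), (8, 19, 22, 3, 11, c, 3), (8, 19, 22, 3, 16, z, 20), (8, 19, 22, 3, 16, z, 28), (8, 19, 22, 3, 16, z, 3), (8, 19, 22, 3, 25, s, 20), (8, 19, 22, 3, 25, s, 28), (8, 19, 22, 3, 25, s, 3)}
Keep only column(s) F, E (9 duplicate(s) eliminated): {(c, 29), (c, 8), (s, 29), (s, 8), (u, 23), (x, 23), (z, 29), (z, 8)}
Selection E < 23: {(c, 8), (s, 8), (z, 8)}
Keep only column(s) E, F: {(8, c), (8, s), (8, z)}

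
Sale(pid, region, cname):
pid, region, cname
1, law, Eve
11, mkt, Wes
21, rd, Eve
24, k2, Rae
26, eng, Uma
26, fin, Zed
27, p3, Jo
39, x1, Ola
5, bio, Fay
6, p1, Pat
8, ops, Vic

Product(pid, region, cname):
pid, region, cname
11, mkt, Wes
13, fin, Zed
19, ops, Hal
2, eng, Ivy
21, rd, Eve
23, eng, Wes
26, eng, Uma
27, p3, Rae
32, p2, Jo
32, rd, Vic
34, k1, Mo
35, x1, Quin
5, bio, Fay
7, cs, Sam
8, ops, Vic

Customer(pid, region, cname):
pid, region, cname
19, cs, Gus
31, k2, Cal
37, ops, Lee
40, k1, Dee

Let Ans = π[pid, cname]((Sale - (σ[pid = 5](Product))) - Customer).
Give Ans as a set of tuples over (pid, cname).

{(1, Eve), (11, Wes), (21, Eve), (24, Rae), (26, Uma), (26, Zed), (27, Jo), (39, Ola), (6, Pat), (8, Vic)}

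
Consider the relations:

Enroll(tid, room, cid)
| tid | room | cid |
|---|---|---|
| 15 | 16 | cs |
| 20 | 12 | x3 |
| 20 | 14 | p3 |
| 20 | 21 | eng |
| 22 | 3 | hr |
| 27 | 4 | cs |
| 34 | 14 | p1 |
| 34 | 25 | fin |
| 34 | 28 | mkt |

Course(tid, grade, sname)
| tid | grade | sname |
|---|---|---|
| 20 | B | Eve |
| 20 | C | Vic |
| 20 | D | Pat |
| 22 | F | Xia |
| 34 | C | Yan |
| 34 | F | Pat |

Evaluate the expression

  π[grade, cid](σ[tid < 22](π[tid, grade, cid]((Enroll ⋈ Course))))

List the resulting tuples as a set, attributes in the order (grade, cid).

{(B, eng), (B, p3), (B, x3), (C, eng), (C, p3), (C, x3), (D, eng), (D, p3), (D, x3)}

Joining Enroll and Course on tid yields {(20, 12, x3, B, Eve), (20, 12, x3, C, Vic), (20, 12, x3, D, Pat), (20, 14, p3, B, Eve), (20, 14, p3, C, Vic), (20, 14, p3, D, Pat), (20, 21, eng, B, Eve), (20, 21, eng, C, Vic), (20, 21, eng, D, Pat), (22, 3, hr, F, Xia), (34, 14, p1, C, Yan), (34, 14, p1, F, Pat), (34, 25, fin, C, Yan), (34, 25, fin, F, Pat), (34, 28, mkt, C, Yan), (34, 28, mkt, F, Pat)}.
Projecting to tid, grade, cid: {(20, B, eng), (20, B, p3), (20, B, x3), (20, C, eng), (20, C, p3), (20, C, x3), (20, D, eng), (20, D, p3), (20, D, x3), (22, F, hr), (34, C, fin), (34, C, mkt), (34, C, p1), (34, F, fin), (34, F, mkt), (34, F, p1)}
σ[tid < 22]: keep tuples satisfying tid < 22 → {(20, B, eng), (20, B, p3), (20, B, x3), (20, C, eng), (20, C, p3), (20, C, x3), (20, D, eng), (20, D, p3), (20, D, x3)}
Projecting to grade, cid: {(B, eng), (B, p3), (B, x3), (C, eng), (C, p3), (C, x3), (D, eng), (D, p3), (D, x3)}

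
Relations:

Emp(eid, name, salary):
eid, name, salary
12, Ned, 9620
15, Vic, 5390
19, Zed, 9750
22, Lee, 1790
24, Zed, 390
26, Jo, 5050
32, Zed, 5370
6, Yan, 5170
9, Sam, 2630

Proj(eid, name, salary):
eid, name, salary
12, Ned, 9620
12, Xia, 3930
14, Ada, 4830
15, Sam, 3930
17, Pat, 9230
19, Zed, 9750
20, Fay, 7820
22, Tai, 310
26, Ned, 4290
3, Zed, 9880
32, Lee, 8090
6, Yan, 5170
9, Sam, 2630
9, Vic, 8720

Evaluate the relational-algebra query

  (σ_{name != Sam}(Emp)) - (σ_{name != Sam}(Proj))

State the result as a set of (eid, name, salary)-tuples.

{(15, Vic, 5390), (22, Lee, 1790), (24, Zed, 390), (26, Jo, 5050), (32, Zed, 5370)}

Selection name != Sam: {(12, Ned, 9620), (15, Vic, 5390), (19, Zed, 9750), (22, Lee, 1790), (24, Zed, 390), (26, Jo, 5050), (32, Zed, 5370), (6, Yan, 5170)}
Selection name != Sam: {(12, Ned, 9620), (12, Xia, 3930), (14, Ada, 4830), (17, Pat, 9230), (19, Zed, 9750), (20, Fay, 7820), (22, Tai, 310), (26, Ned, 4290), (3, Zed, 9880), (32, Lee, 8090), (6, Yan, 5170), (9, Vic, 8720)}
Difference: {(12, Ned, 9620), (15, Vic, 5390), (19, Zed, 9750), (22, Lee, 1790), (24, Zed, 390), (26, Jo, 5050), (32, Zed, 5370), (6, Yan, 5170)} with {(12, Ned, 9620), (12, Xia, 3930), (14, Ada, 4830), (17, Pat, 9230), (19, Zed, 9750), (20, Fay, 7820), (22, Tai, 310), (26, Ned, 4290), (3, Zed, 9880), (32, Lee, 8090), (6, Yan, 5170), (9, Vic, 8720)} → {(15, Vic, 5390), (22, Lee, 1790), (24, Zed, 390), (26, Jo, 5050), (32, Zed, 5370)}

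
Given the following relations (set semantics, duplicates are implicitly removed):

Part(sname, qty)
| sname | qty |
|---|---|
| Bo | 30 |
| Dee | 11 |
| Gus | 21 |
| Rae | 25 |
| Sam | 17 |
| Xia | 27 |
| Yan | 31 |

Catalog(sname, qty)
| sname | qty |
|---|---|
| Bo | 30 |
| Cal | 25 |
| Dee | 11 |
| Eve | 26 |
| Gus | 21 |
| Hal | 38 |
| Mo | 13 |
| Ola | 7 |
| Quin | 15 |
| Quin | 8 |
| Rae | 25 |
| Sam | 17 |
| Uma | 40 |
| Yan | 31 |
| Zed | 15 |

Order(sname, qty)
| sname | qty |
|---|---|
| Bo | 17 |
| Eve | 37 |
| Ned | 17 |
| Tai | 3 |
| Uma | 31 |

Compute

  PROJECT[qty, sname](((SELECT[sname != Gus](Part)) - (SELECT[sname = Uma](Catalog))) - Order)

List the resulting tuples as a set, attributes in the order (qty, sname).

Selection sname != Gus: {(Bo, 30), (Dee, 11), (Rae, 25), (Sam, 17), (Xia, 27), (Yan, 31)}
Selection sname = Uma: {(Uma, 40)}
Difference: {(Bo, 30), (Dee, 11), (Rae, 25), (Sam, 17), (Xia, 27), (Yan, 31)} with {(Uma, 40)} → {(Bo, 30), (Dee, 11), (Rae, 25), (Sam, 17), (Xia, 27), (Yan, 31)}
Difference: {(Bo, 30), (Dee, 11), (Rae, 25), (Sam, 17), (Xia, 27), (Yan, 31)} with {(Bo, 17), (Eve, 37), (Ned, 17), (Tai, 3), (Uma, 31)} → {(Bo, 30), (Dee, 11), (Rae, 25), (Sam, 17), (Xia, 27), (Yan, 31)}
π[qty, sname]: project onto (qty, sname) → {(11, Dee), (17, Sam), (25, Rae), (27, Xia), (30, Bo), (31, Yan)}

{(11, Dee), (17, Sam), (25, Rae), (27, Xia), (30, Bo), (31, Yan)}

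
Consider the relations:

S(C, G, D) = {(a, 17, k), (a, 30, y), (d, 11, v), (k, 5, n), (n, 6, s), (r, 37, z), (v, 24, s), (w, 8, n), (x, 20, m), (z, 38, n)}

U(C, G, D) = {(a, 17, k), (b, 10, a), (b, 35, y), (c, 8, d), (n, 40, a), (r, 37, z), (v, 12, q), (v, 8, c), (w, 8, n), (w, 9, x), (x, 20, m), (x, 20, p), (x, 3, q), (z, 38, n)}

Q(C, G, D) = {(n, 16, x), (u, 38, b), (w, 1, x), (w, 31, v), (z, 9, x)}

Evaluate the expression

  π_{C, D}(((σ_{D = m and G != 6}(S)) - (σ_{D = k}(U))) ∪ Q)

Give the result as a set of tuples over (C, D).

σ[D = m and G != 6]: keep tuples satisfying D = m and G != 6 → {(x, 20, m)}
σ[D = k]: keep tuples satisfying D = k → {(a, 17, k)}
Set difference of the two operands is {(x, 20, m)}.
Set union of the two operands is {(n, 16, x), (u, 38, b), (w, 1, x), (w, 31, v), (x, 20, m), (z, 9, x)}.
Projecting to C, D: {(n, x), (u, b), (w, v), (w, x), (x, m), (z, x)}

{(n, x), (u, b), (w, v), (w, x), (x, m), (z, x)}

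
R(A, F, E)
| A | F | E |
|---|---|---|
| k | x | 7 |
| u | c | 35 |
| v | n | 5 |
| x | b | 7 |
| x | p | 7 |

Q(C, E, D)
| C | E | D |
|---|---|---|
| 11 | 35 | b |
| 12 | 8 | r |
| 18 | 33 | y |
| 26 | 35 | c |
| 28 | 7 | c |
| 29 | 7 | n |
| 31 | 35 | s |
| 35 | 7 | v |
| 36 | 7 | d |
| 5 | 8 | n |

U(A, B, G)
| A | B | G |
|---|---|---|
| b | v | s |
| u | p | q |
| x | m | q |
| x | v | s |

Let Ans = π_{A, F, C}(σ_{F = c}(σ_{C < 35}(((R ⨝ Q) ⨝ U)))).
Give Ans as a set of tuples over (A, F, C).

R ⋈ Q (natural join on E): {(k, x, 7, 28, c), (k, x, 7, 29, n), (k, x, 7, 35, v), (k, x, 7, 36, d), (u, c, 35, 11, b), (u, c, 35, 26, c), (u, c, 35, 31, s), (x, b, 7, 28, c), (x, b, 7, 29, n), (x, b, 7, 35, v), (x, b, 7, 36, d), (x, p, 7, 28, c), (x, p, 7, 29, n), (x, p, 7, 35, v), (x, p, 7, 36, d)}
(R ⨝ Q) ⋈ U (natural join on A): {(u, c, 35, 11, b, p, q), (u, c, 35, 26, c, p, q), (u, c, 35, 31, s, p, q), (x, b, 7, 28, c, m, q), (x, b, 7, 28, c, v, s), (x, b, 7, 29, n, m, q), (x, b, 7, 29, n, v, s), (x, b, 7, 35, v, m, q), (x, b, 7, 35, v, v, s), (x, b, 7, 36, d, m, q), (x, b, 7, 36, d, v, s), (x, p, 7, 28, c, m, q), (x, p, 7, 28, c, v, s), (x, p, 7, 29, n, m, q), (x, p, 7, 29, n, v, s), (x, p, 7, 35, v, m, q), (x, p, 7, 35, v, v, s), (x, p, 7, 36, d, m, q), (x, p, 7, 36, d, v, s)}
Selection C < 35: {(u, c, 35, 11, b, p, q), (u, c, 35, 26, c, p, q), (u, c, 35, 31, s, p, q), (x, b, 7, 28, c, m, q), (x, b, 7, 28, c, v, s), (x, b, 7, 29, n, m, q), (x, b, 7, 29, n, v, s), (x, p, 7, 28, c, m, q), (x, p, 7, 28, c, v, s), (x, p, 7, 29, n, m, q), (x, p, 7, 29, n, v, s)}
Selection F = c: {(u, c, 35, 11, b, p, q), (u, c, 35, 26, c, p, q), (u, c, 35, 31, s, p, q)}
π[A, F, C]: project onto (A, F, C) → {(u, c, 11), (u, c, 26), (u, c, 31)}

{(u, c, 11), (u, c, 26), (u, c, 31)}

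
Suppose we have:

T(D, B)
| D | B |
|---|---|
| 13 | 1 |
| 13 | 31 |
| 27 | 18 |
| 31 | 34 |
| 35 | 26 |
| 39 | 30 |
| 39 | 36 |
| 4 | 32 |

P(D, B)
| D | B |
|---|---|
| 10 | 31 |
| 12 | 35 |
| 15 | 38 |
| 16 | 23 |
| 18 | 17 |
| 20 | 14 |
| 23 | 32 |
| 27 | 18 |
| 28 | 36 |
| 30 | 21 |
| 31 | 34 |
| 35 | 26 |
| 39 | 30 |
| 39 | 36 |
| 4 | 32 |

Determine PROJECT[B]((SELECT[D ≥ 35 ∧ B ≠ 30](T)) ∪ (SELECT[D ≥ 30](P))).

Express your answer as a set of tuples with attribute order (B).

{21, 26, 30, 34, 36}

σ[D ≥ 35 ∧ B ≠ 30]: keep tuples satisfying D ≥ 35 ∧ B ≠ 30 → {(35, 26), (39, 36)}
σ[D ≥ 30]: keep tuples satisfying D ≥ 30 → {(30, 21), (31, 34), (35, 26), (39, 30), (39, 36)}
Taking the union: {(30, 21), (31, 34), (35, 26), (39, 30), (39, 36)}
Projecting to B: {21, 26, 30, 34, 36}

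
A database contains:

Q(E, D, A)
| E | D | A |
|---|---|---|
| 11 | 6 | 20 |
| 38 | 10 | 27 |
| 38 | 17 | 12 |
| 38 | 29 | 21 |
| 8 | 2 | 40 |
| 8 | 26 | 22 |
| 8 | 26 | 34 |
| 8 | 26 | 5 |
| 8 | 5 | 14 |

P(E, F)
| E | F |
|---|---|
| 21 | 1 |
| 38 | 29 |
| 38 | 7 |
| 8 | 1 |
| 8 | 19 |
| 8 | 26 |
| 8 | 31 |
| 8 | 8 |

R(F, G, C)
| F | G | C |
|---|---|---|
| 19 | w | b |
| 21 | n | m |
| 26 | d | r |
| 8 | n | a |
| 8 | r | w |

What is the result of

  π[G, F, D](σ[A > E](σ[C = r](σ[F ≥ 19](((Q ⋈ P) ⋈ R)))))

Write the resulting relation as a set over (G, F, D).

{(d, 26, 2), (d, 26, 26), (d, 26, 5)}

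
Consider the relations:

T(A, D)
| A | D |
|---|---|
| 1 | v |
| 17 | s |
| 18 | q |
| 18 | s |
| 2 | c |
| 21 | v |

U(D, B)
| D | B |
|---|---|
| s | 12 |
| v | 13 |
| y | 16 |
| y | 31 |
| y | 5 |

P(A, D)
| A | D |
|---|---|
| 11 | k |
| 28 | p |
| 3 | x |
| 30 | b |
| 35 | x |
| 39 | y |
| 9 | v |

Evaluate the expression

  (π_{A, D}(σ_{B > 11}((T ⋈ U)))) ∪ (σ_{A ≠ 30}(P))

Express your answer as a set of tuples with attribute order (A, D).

Joining T and U on D yields {(1, v, 13), (17, s, 12), (18, s, 12), (21, v, 13)}.
Filtering on B > 11 leaves {(1, v, 13), (17, s, 12), (18, s, 12), (21, v, 13)}.
π[A, D]: project onto (A, D) → {(1, v), (17, s), (18, s), (21, v)}
Filtering on A ≠ 30 leaves {(11, k), (28, p), (3, x), (35, x), (39, y), (9, v)}.
Set union of the two operands is {(1, v), (11, k), (17, s), (18, s), (21, v), (28, p), (3, x), (35, x), (39, y), (9, v)}.

{(1, v), (11, k), (17, s), (18, s), (21, v), (28, p), (3, x), (35, x), (39, y), (9, v)}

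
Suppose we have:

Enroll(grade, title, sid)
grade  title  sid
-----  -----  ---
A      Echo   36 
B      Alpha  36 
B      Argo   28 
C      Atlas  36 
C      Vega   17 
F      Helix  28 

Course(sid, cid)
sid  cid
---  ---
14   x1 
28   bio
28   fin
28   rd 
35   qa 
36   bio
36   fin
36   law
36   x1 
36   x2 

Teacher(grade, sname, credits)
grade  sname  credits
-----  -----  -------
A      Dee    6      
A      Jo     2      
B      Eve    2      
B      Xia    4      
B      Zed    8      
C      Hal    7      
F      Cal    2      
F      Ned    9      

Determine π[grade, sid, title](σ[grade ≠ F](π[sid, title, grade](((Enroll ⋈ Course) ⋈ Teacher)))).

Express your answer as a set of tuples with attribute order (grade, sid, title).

Enroll ⋈ Course (natural join on sid): {(A, Echo, 36, bio), (A, Echo, 36, fin), (A, Echo, 36, law), (A, Echo, 36, x1), (A, Echo, 36, x2), (B, Alpha, 36, bio), (B, Alpha, 36, fin), (B, Alpha, 36, law), (B, Alpha, 36, x1), (B, Alpha, 36, x2), (B, Argo, 28, bio), (B, Argo, 28, fin), (B, Argo, 28, rd), (C, Atlas, 36, bio), (C, Atlas, 36, fin), (C, Atlas, 36, law), (C, Atlas, 36, x1), (C, Atlas, 36, x2), (F, Helix, 28, bio), (F, Helix, 28, fin), (F, Helix, 28, rd)}
(Enroll ⋈ Course) ⋈ Teacher (natural join on grade): {(A, Echo, 36, bio, Dee, 6), (A, Echo, 36, bio, Jo, 2), (A, Echo, 36, fin, Dee, 6), (A, Echo, 36, fin, Jo, 2), (A, Echo, 36, law, Dee, 6), (A, Echo, 36, law, Jo, 2), (A, Echo, 36, x1, Dee, 6), (A, Echo, 36, x1, Jo, 2), (A, Echo, 36, x2, Dee, 6), (A, Echo, 36, x2, Jo, 2), (B, Alpha, 36, bio, Eve, 2), (B, Alpha, 36, bio, Xia, 4), (B, Alpha, 36, bio, Zed, 8), (B, Alpha, 36, fin, Eve, 2), (B, Alpha, 36, fin, Xia, 4), (B, Alpha, 36, fin, Zed, 8), (B, Alpha, 36, law, Eve, 2), (B, Alpha, 36, law, Xia, 4), (B, Alpha, 36, law, Zed, 8), (B, Alpha, 36, x1, Eve, 2), (B, Alpha, 36, x1, Xia, 4), (B, Alpha, 36, x1, Zed, 8), (B, Alpha, 36, x2, Eve, 2), (B, Alpha, 36, x2, Xia, 4), (B, Alpha, 36, x2, Zed, 8), (B, Argo, 28, bio, Eve, 2), (B, Argo, 28, bio, Xia, 4), (B, Argo, 28, bio, Zed, 8), (B, Argo, 28, fin, Eve, 2), (B, Argo, 28, fin, Xia, 4), (B, Argo, 28, fin, Zed, 8), (B, Argo, 28, rd, Eve, 2), (B, Argo, 28, rd, Xia, 4), (B, Argo, 28, rd, Zed, 8), (C, Atlas, 36, bio, Hal, 7), (C, Atlas, 36, fin, Hal, 7), (C, Atlas, 36, law, Hal, 7), (C, Atlas, 36, x1, Hal, 7), (C, Atlas, 36, x2, Hal, 7), (F, Helix, 28, bio, Cal, 2), (F, Helix, 28, bio, Ned, 9), (F, Helix, 28, fin, Cal, 2), (F, Helix, 28, fin, Ned, 9), (F, Helix, 28, rd, Cal, 2), (F, Helix, 28, rd, Ned, 9)}
Keep only column(s) sid, title, grade (40 duplicate(s) eliminated): {(28, Argo, B), (28, Helix, F), (36, Alpha, B), (36, Atlas, C), (36, Echo, A)}
Apply σ_{grade ≠ F}; surviving tuples: {(28, Argo, B), (36, Alpha, B), (36, Atlas, C), (36, Echo, A)}
Keep only column(s) grade, sid, title: {(A, 36, Echo), (B, 28, Argo), (B, 36, Alpha), (C, 36, Atlas)}

{(A, 36, Echo), (B, 28, Argo), (B, 36, Alpha), (C, 36, Atlas)}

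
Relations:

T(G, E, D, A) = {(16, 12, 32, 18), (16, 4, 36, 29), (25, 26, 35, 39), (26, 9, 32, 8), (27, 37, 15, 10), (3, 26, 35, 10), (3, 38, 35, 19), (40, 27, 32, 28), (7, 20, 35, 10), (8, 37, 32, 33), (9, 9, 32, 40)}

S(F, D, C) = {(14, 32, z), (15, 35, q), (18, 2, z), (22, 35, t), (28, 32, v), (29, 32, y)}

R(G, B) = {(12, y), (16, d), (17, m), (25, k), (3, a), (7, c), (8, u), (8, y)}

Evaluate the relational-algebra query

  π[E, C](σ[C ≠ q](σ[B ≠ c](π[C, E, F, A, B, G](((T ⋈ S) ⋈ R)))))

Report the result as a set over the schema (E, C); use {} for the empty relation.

T ⋈ S (natural join on D): {(16, 12, 32, 18, 14, z), (16, 12, 32, 18, 28, v), (16, 12, 32, 18, 29, y), (25, 26, 35, 39, 15, q), (25, 26, 35, 39, 22, t), (26, 9, 32, 8, 14, z), (26, 9, 32, 8, 28, v), (26, 9, 32, 8, 29, y), (3, 26, 35, 10, 15, q), (3, 26, 35, 10, 22, t), (3, 38, 35, 19, 15, q), (3, 38, 35, 19, 22, t), (40, 27, 32, 28, 14, z), (40, 27, 32, 28, 28, v), (40, 27, 32, 28, 29, y), (7, 20, 35, 10, 15, q), (7, 20, 35, 10, 22, t), (8, 37, 32, 33, 14, z), (8, 37, 32, 33, 28, v), (8, 37, 32, 33, 29, y), (9, 9, 32, 40, 14, z), (9, 9, 32, 40, 28, v), (9, 9, 32, 40, 29, y)}
(T ⋈ S) ⋈ R (natural join on G): {(16, 12, 32, 18, 14, z, d), (16, 12, 32, 18, 28, v, d), (16, 12, 32, 18, 29, y, d), (25, 26, 35, 39, 15, q, k), (25, 26, 35, 39, 22, t, k), (3, 26, 35, 10, 15, q, a), (3, 26, 35, 10, 22, t, a), (3, 38, 35, 19, 15, q, a), (3, 38, 35, 19, 22, t, a), (7, 20, 35, 10, 15, q, c), (7, 20, 35, 10, 22, t, c), (8, 37, 32, 33, 14, z, u), (8, 37, 32, 33, 14, z, y), (8, 37, 32, 33, 28, v, u), (8, 37, 32, 33, 28, v, y), (8, 37, 32, 33, 29, y, u), (8, 37, 32, 33, 29, y, y)}
Keep only column(s) C, E, F, A, B, G: {(q, 20, 15, 10, c, 7), (q, 26, 15, 10, a, 3), (q, 26, 15, 39, k, 25), (q, 38, 15, 19, a, 3), (t, 20, 22, 10, c, 7), (t, 26, 22, 10, a, 3), (t, 26, 22, 39, k, 25), (t, 38, 22, 19, a, 3), (v, 12, 28, 18, d, 16), (v, 37, 28, 33, u, 8), (v, 37, 28, 33, y, 8), (y, 12, 29, 18, d, 16), (y, 37, 29, 33, u, 8), (y, 37, 29, 33, y, 8), (z, 12, 14, 18, d, 16), (z, 37, 14, 33, u, 8), (z, 37, 14, 33, y, 8)}
Selection B ≠ c: {(q, 26, 15, 10, a, 3), (q, 26, 15, 39, k, 25), (q, 38, 15, 19, a, 3), (t, 26, 22, 10, a, 3), (t, 26, 22, 39, k, 25), (t, 38, 22, 19, a, 3), (v, 12, 28, 18, d, 16), (v, 37, 28, 33, u, 8), (v, 37, 28, 33, y, 8), (y, 12, 29, 18, d, 16), (y, 37, 29, 33, u, 8), (y, 37, 29, 33, y, 8), (z, 12, 14, 18, d, 16), (z, 37, 14, 33, u, 8), (z, 37, 14, 33, y, 8)}
Selection C ≠ q: {(t, 26, 22, 10, a, 3), (t, 26, 22, 39, k, 25), (t, 38, 22, 19, a, 3), (v, 12, 28, 18, d, 16), (v, 37, 28, 33, u, 8), (v, 37, 28, 33, y, 8), (y, 12, 29, 18, d, 16), (y, 37, 29, 33, u, 8), (y, 37, 29, 33, y, 8), (z, 12, 14, 18, d, 16), (z, 37, 14, 33, u, 8), (z, 37, 14, 33, y, 8)}
Keep only column(s) E, C (4 duplicate(s) eliminated): {(12, v), (12, y), (12, z), (26, t), (37, v), (37, y), (37, z), (38, t)}

{(12, v), (12, y), (12, z), (26, t), (37, v), (37, y), (37, z), (38, t)}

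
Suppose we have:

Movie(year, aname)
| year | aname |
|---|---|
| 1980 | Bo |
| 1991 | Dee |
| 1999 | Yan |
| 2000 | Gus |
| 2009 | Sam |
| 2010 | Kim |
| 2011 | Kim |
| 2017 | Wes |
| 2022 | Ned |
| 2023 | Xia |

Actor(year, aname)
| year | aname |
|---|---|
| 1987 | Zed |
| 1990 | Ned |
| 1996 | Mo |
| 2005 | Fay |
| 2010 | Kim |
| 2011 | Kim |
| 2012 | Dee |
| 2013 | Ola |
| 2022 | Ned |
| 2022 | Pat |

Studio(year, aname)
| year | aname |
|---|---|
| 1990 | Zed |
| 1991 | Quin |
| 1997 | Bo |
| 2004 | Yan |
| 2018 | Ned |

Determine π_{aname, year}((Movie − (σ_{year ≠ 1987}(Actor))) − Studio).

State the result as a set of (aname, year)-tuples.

{(Bo, 1980), (Dee, 1991), (Gus, 2000), (Sam, 2009), (Wes, 2017), (Xia, 2023), (Yan, 1999)}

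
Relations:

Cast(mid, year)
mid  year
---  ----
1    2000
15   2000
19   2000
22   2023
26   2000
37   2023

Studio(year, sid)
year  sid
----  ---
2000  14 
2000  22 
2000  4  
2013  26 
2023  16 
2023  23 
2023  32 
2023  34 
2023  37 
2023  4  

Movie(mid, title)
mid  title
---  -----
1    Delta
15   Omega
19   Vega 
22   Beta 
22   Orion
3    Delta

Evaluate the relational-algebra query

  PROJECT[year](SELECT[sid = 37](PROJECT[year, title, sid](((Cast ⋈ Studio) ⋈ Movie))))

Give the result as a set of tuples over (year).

Natural join on year: {(1, 2000, 14), (1, 2000, 22), (1, 2000, 4), (15, 2000, 14), (15, 2000, 22), (15, 2000, 4), (19, 2000, 14), (19, 2000, 22), (19, 2000, 4), (22, 2023, 16), (22, 2023, 23), (22, 2023, 32), (22, 2023, 34), (22, 2023, 37), (22, 2023, 4), (26, 2000, 14), (26, 2000, 22), (26, 2000, 4), (37, 2023, 16), (37, 2023, 23), (37, 2023, 32), (37, 2023, 34), (37, 2023, 37), (37, 2023, 4)}
Natural join on mid: {(1, 2000, 14, Delta), (1, 2000, 22, Delta), (1, 2000, 4, Delta), (15, 2000, 14, Omega), (15, 2000, 22, Omega), (15, 2000, 4, Omega), (19, 2000, 14, Vega), (19, 2000, 22, Vega), (19, 2000, 4, Vega), (22, 2023, 16, Beta), (22, 2023, 16, Orion), (22, 2023, 23, Beta), (22, 2023, 23, Orion), (22, 2023, 32, Beta), (22, 2023, 32, Orion), (22, 2023, 34, Beta), (22, 2023, 34, Orion), (22, 2023, 37, Beta), (22, 2023, 37, Orion), (22, 2023, 4, Beta), (22, 2023, 4, Orion)}
Projecting to year, title, sid: {(2000, Delta, 14), (2000, Delta, 22), (2000, Delta, 4), (2000, Omega, 14), (2000, Omega, 22), (2000, Omega, 4), (2000, Vega, 14), (2000, Vega, 22), (2000, Vega, 4), (2023, Beta, 16), (2023, Beta, 23), (2023, Beta, 32), (2023, Beta, 34), (2023, Beta, 37), (2023, Beta, 4), (2023, Orion, 16), (2023, Orion, 23), (2023, Orion, 32), (2023, Orion, 34), (2023, Orion, 37), (2023, Orion, 4)}
Filtering on sid = 37 leaves {(2023, Beta, 37), (2023, Orion, 37)}.
Projecting to year (1 duplicate(s) eliminated): {2023}

{2023}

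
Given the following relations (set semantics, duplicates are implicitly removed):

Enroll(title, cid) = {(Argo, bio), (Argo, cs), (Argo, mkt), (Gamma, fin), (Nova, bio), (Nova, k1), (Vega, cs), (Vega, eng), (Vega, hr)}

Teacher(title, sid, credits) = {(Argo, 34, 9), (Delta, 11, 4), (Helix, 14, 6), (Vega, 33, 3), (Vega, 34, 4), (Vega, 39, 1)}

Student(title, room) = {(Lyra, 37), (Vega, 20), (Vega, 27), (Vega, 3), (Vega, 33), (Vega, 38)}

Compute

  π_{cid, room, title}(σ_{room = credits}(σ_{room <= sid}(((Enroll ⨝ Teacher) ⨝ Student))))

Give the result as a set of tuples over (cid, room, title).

Joining Enroll and Teacher on title yields {(Argo, bio, 34, 9), (Argo, cs, 34, 9), (Argo, mkt, 34, 9), (Vega, cs, 33, 3), (Vega, cs, 34, 4), (Vega, cs, 39, 1), (Vega, eng, 33, 3), (Vega, eng, 34, 4), (Vega, eng, 39, 1), (Vega, hr, 33, 3), (Vega, hr, 34, 4), (Vega, hr, 39, 1)}.
Joining (Enroll ⨝ Teacher) and Student on title yields {(Vega, cs, 33, 3, 20), (Vega, cs, 33, 3, 27), (Vega, cs, 33, 3, 3), (Vega, cs, 33, 3, 33), (Vega, cs, 33, 3, 38), (Vega, cs, 34, 4, 20), (Vega, cs, 34, 4, 27), (Vega, cs, 34, 4, 3), (Vega, cs, 34, 4, 33), (Vega, cs, 34, 4, 38), (Vega, cs, 39, 1, 20), (Vega, cs, 39, 1, 27), (Vega, cs, 39, 1, 3), (Vega, cs, 39, 1, 33), (Vega, cs, 39, 1, 38), (Vega, eng, 33, 3, 20), (Vega, eng, 33, 3, 27), (Vega, eng, 33, 3, 3), (Vega, eng, 33, 3, 33), (Vega, eng, 33, 3, 38), (Vega, eng, 34, 4, 20), (Vega, eng, 34, 4, 27), (Vega, eng, 34, 4, 3), (Vega, eng, 34, 4, 33), (Vega, eng, 34, 4, 38), (Vega, eng, 39, 1, 20), (Vega, eng, 39, 1, 27), (Vega, eng, 39, 1, 3), (Vega, eng, 39, 1, 33), (Vega, eng, 39, 1, 38), (Vega, hr, 33, 3, 20), (Vega, hr, 33, 3, 27), (Vega, hr, 33, 3, 3), (Vega, hr, 33, 3, 33), (Vega, hr, 33, 3, 38), (Vega, hr, 34, 4, 20), (Vega, hr, 34, 4, 27), (Vega, hr, 34, 4, 3), (Vega, hr, 34, 4, 33), (Vega, hr, 34, 4, 38), (Vega, hr, 39, 1, 20), (Vega, hr, 39, 1, 27), (Vega, hr, 39, 1, 3), (Vega, hr, 39, 1, 33), (Vega, hr, 39, 1, 38)}.
Selection room <= sid: {(Vega, cs, 33, 3, 20), (Vega, cs, 33, 3, 27), (Vega, cs, 33, 3, 3), (Vega, cs, 33, 3, 33), (Vega, cs, 34, 4, 20), (Vega, cs, 34, 4, 27), (Vega, cs, 34, 4, 3), (Vega, cs, 34, 4, 33), (Vega, cs, 39, 1, 20), (Vega, cs, 39, 1, 27), (Vega, cs, 39, 1, 3), (Vega, cs, 39, 1, 33), (Vega, cs, 39, 1, 38), (Vega, eng, 33, 3, 20), (Vega, eng, 33, 3, 27), (Vega, eng, 33, 3, 3), (Vega, eng, 33, 3, 33), (Vega, eng, 34, 4, 20), (Vega, eng, 34, 4, 27), (Vega, eng, 34, 4, 3), (Vega, eng, 34, 4, 33), (Vega, eng, 39, 1, 20), (Vega, eng, 39, 1, 27), (Vega, eng, 39, 1, 3), (Vega, eng, 39, 1, 33), (Vega, eng, 39, 1, 38), (Vega, hr, 33, 3, 20), (Vega, hr, 33, 3, 27), (Vega, hr, 33, 3, 3), (Vega, hr, 33, 3, 33), (Vega, hr, 34, 4, 20), (Vega, hr, 34, 4, 27), (Vega, hr, 34, 4, 3), (Vega, hr, 34, 4, 33), (Vega, hr, 39, 1, 20), (Vega, hr, 39, 1, 27), (Vega, hr, 39, 1, 3), (Vega, hr, 39, 1, 33), (Vega, hr, 39, 1, 38)}
Selection room = credits: {(Vega, cs, 33, 3, 3), (Vega, eng, 33, 3, 3), (Vega, hr, 33, 3, 3)}
π_{cid, room, title} gives {(cs, 3, Vega), (eng, 3, Vega), (hr, 3, Vega)}.

{(cs, 3, Vega), (eng, 3, Vega), (hr, 3, Vega)}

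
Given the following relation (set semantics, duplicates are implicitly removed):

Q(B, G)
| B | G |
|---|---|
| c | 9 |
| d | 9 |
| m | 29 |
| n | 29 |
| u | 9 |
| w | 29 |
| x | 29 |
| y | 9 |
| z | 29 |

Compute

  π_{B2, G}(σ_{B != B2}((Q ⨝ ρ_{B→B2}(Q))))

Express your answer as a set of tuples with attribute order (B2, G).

{(c, 9), (d, 9), (m, 29), (n, 29), (u, 9), (w, 29), (x, 29), (y, 9), (z, 29)}

ρ[B→B2]: schema becomes (B2, G); tuples unchanged.
Natural join on G: {(c, 9, c), (c, 9, d), (c, 9, u), (c, 9, y), (d, 9, c), (d, 9, d), (d, 9, u), (d, 9, y), (m, 29, m), (m, 29, n), (m, 29, w), (m, 29, x), (m, 29, z), (n, 29, m), (n, 29, n), (n, 29, w), (n, 29, x), (n, 29, z), (u, 9, c), (u, 9, d), (u, 9, u), (u, 9, y), (w, 29, m), (w, 29, n), (w, 29, w), (w, 29, x), (w, 29, z), (x, 29, m), (x, 29, n), (x, 29, w), (x, 29, x), (x, 29, z), (y, 9, c), (y, 9, d), (y, 9, u), (y, 9, y), (z, 29, m), (z, 29, n), (z, 29, w), (z, 29, x), (z, 29, z)}
σ[B != B2]: keep tuples satisfying B != B2 → {(c, 9, d), (c, 9, u), (c, 9, y), (d, 9, c), (d, 9, u), (d, 9, y), (m, 29, n), (m, 29, w), (m, 29, x), (m, 29, z), (n, 29, m), (n, 29, w), (n, 29, x), (n, 29, z), (u, 9, c), (u, 9, d), (u, 9, y), (w, 29, m), (w, 29, n), (w, 29, x), (w, 29, z), (x, 29, m), (x, 29, n), (x, 29, w), (x, 29, z), (y, 9, c), (y, 9, d), (y, 9, u), (z, 29, m), (z, 29, n), (z, 29, w), (z, 29, x)}
Projecting to B2, G (23 duplicate(s) eliminated): {(c, 9), (d, 9), (m, 29), (n, 29), (u, 9), (w, 29), (x, 29), (y, 9), (z, 29)}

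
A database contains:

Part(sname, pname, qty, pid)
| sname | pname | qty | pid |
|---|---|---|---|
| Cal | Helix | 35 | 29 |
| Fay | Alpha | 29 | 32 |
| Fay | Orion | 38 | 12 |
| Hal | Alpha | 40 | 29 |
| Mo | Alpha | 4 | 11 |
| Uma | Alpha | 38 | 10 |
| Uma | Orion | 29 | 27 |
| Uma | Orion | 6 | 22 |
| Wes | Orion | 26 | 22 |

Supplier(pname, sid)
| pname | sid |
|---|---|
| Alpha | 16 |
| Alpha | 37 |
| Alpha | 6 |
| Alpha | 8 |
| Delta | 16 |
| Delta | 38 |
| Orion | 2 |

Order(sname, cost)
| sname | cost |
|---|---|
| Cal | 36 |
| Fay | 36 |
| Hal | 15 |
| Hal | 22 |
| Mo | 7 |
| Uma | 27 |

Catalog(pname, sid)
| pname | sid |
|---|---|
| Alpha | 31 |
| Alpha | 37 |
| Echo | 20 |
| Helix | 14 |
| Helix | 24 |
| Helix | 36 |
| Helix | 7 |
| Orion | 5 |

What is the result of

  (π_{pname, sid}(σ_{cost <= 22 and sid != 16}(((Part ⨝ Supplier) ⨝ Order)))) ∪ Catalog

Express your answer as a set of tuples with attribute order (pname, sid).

{(Alpha, 31), (Alpha, 37), (Alpha, 6), (Alpha, 8), (Echo, 20), (Helix, 14), (Helix, 24), (Helix, 36), (Helix, 7), (Orion, 5)}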